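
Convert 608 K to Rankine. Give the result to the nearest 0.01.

1094.40°R

In Celsius: 608 - 273.15 = 334.8500°C.
In Rankine: 334.8500 × 1.8 + 491.67 = 1094.40°R.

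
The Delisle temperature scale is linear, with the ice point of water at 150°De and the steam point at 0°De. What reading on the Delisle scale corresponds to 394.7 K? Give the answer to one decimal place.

First in Celsius: 394.7 - 273.15 = 121.5500°C.
Linearly onto the Delisle scale: 150 + (121.5500 / 100) × (0 - 150) = -32.3°De.

-32.3°De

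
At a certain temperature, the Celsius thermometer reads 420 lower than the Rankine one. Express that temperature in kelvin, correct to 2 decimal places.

Let x be the Rankine reading; then the Celsius reading is 5/9·x - 273.15.
(5/9·x - 273.15) - x = -420  ⇒  (-4/9)·x = -146.85  ⇒  x = 330.4125°R.
In Celsius: (330.4125 - 491.67) × 5/9 = -89.5875°C.
In kelvin: -89.5875 + 273.15 = 183.56 K.

183.56 K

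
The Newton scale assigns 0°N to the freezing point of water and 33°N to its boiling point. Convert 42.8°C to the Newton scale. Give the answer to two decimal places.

Linearly onto the Newton scale: 0 + (42.8000 / 100) × (33 - 0) = 14.12°N.

14.12°N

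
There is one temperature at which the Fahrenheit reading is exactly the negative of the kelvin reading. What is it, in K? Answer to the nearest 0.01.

164.17 K

Let K be the kelvin reading. The Fahrenheit reading is F = 1.8·K - 459.67.
Require F = -1·K: 1.8·K - 459.67 = -1·K.
(2.8)·K = 459.67  ⇒  K = 164.17.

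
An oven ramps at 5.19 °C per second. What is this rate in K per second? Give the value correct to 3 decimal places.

5.190 K/second

Since only a temperature interval is involved, the additive offset between the scales drops out.
A change of 1°C is a change of 1 K, so 5.19 × 1 = 5.190.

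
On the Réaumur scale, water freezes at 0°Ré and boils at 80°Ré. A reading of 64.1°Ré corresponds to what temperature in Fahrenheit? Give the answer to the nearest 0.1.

Linear interpolation between the fixed points: C = (64.1 - 0) × 100 / (80 - 0) = 80.1250°C.
Then 80.1250 × 1.8 + 32 = 176.2°F.

176.2°F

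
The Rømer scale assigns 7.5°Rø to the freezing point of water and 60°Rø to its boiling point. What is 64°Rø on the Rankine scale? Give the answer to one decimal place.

Linear interpolation between the fixed points: C = (64 - 7.5) × 100 / (60 - 7.5) = 107.6190°C.
Then 107.6190 × 1.8 + 491.67 = 685.4°R.

685.4°R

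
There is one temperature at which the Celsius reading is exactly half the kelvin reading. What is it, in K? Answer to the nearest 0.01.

546.30 K

Let K be the kelvin reading. The Celsius reading is C = 1·K - 273.15.
Require C = 0.5·K: 1·K - 273.15 = 0.5·K.
(0.5)·K = 273.15  ⇒  K = 546.30.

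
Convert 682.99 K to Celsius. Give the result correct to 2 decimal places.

In Celsius: 682.99 - 273.15 = 409.8400°C.

409.84°C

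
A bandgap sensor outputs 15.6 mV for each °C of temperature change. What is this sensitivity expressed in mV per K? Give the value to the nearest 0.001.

15.600 mV per K

Since only a temperature interval is involved, the additive offset between the scales drops out.
A change of 1 K is a change of 1°C, so per K the value is 15.6 × 1 = 15.600.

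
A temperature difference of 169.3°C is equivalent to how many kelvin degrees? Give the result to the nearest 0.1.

Celsius and kelvin degrees are the same size, so the interval is unchanged: 169.3.

169.3 K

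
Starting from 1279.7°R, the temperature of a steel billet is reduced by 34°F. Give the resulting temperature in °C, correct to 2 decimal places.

418.91°C

Initial temperature in Celsius: (1279.7 - 491.67) × 5/9 = 437.7944°C.
The 34°F change is an interval, so only the factor 5/9 applies: -34 × 5/9 = -18.8889°C.
Final Celsius temperature: 437.7944 - 18.8889 = 418.9056°C.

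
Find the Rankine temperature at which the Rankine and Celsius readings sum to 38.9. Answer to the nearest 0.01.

Let R be the Rankine reading. The Celsius reading is C = 5/9·R - 273.15.
Require R + C = 38.9: (14/9)·R - 273.15 = 38.9.
R = (38.9 + 273.15) / (14/9) = 200.60.

200.60°R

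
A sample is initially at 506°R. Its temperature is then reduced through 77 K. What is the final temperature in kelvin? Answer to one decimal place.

204.1 K

Initial temperature in Celsius: (506 - 491.67) × 5/9 = 7.9611°C.
The 77 K change is an interval; Kelvin and Celsius degrees are the same size, so ΔC = -77°C.
Final Celsius temperature: 7.9611 - 77.0000 = -69.0389°C.
In kelvin: -69.0389 + 273.15 = 204.1 K.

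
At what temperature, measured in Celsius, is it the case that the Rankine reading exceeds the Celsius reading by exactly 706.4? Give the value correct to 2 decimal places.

Let C be the Celsius reading. The Rankine reading is R = 1.8·C + 491.67.
Require R - C = 706.4: (0.8)·C + 491.67 = 706.4.
C = (706.4 - 491.67) / (0.8) = 268.41.

268.41°C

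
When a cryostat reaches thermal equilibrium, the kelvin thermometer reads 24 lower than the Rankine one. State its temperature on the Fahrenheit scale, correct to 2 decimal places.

Let x be the Rankine reading; then the kelvin reading is 5/9·x.
(5/9·x) - x = -24  ⇒  (-4/9)·x = -24  ⇒  x = 54.0000°R.
In Celsius: (54 - 491.67) × 5/9 = -243.1500°C.
In Fahrenheit: -243.1500 × 1.8 + 32 = -405.67°F.

-405.67°F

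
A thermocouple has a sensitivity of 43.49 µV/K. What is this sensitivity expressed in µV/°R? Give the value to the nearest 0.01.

The quantity depends on a temperature interval, so only the ratio of degree sizes applies; the offset between the scales is irrelevant.
A change of 1°R is a change of 5/9 K, so per °R the value is 43.49 × 5/9 = 24.16.

24.16 µV/°R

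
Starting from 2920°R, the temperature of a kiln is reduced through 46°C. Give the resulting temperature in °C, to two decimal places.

1303.07°C

Initial temperature in Celsius: (2920 - 491.67) × 5/9 = 1349.0722°C.
Final Celsius temperature: 1349.0722 - 46.0000 = 1303.0722°C.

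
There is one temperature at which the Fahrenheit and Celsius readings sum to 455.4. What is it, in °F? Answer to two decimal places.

Let F be the Fahrenheit reading. The Celsius reading is C = 5/9·F - 17.7778.
Require F + C = 455.4: (14/9)·F - 17.7778 = 455.4.
F = (455.4 + 17.7778) / (14/9) = 304.19.

304.19°F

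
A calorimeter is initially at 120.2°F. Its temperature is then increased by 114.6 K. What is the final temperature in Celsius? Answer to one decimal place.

Initial temperature in Celsius: (120.2 - 32) × 5/9 = 49.0000°C.
The 114.6 K change is an interval; Kelvin and Celsius degrees are the same size, so ΔC = +114.6°C.
Final Celsius temperature: 49.0000 + 114.6000 = 163.6000°C.

163.6°C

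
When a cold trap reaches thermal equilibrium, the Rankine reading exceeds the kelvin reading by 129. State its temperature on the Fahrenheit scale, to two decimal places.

-169.42°F

Let x be the kelvin reading; then the Rankine reading is 1.8·x.
(1.8·x) - x = 129  ⇒  (0.8)·x = 129  ⇒  x = 161.2500 K.
In Celsius: 161.25 - 273.15 = -111.9000°C.
In Fahrenheit: -111.9000 × 1.8 + 32 = -169.42°F.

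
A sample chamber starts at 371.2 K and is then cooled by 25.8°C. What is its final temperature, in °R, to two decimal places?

Initial temperature in Celsius: 371.2 - 273.15 = 98.0500°C.
Final Celsius temperature: 98.0500 - 25.8000 = 72.2500°C.
In Rankine: 72.2500 × 1.8 + 491.67 = 621.72°R.

621.72°R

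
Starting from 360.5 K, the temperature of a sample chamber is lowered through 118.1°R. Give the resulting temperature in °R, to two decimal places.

530.80°R

Initial temperature in Celsius: 360.5 - 273.15 = 87.3500°C.
The 118.1°R change is an interval, so only the factor 5/9 applies: -118.1 × 5/9 = -65.6111°C.
Final Celsius temperature: 87.3500 - 65.6111 = 21.7389°C.
In Rankine: 21.7389 × 1.8 + 491.67 = 530.80°R.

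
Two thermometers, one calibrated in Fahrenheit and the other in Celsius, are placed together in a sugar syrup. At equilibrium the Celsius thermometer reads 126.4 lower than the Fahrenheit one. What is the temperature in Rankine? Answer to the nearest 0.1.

Let x be the Fahrenheit reading; then the Celsius reading is 5/9·x - 17.7778.
(5/9·x - 17.7778) - x = -126.4  ⇒  (-4/9)·x = -108.622  ⇒  x = 244.4000°F.
In Celsius: (244.4 - 32) × 5/9 = 118.0000°C.
In Rankine: 118.0000 × 1.8 + 491.67 = 704.1°R.

704.1°R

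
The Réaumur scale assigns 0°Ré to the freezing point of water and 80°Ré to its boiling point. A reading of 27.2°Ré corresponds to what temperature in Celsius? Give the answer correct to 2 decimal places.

Linear interpolation between the fixed points: C = (27.2 - 0) × 100 / (80 - 0) = 34.0000°C.

34.00°C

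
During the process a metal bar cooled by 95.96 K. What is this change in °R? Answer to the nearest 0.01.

172.73°R

For a temperature interval the offset drops out; only the factor 1.8 applies.
95.96 × 1.8 = 172.73.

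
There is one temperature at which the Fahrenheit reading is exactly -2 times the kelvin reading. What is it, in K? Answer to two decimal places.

120.97 K

Let K be the kelvin reading. The Fahrenheit reading is F = 1.8·K - 459.67.
Require F = -2·K: 1.8·K - 459.67 = -2·K.
(3.8)·K = 459.67  ⇒  K = 120.97.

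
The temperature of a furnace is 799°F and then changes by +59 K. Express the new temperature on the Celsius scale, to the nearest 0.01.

Initial temperature in Celsius: (799 - 32) × 5/9 = 426.1111°C.
The 59 K change is an interval; Kelvin and Celsius degrees are the same size, so ΔC = +59°C.
Final Celsius temperature: 426.1111 + 59.0000 = 485.1111°C.

485.11°C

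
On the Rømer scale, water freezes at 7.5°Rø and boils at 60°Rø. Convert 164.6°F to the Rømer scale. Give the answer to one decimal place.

First in Celsius: (164.6 - 32) × 5/9 = 73.6667°C.
Linearly onto the Rømer scale: 7.5 + (73.6667 / 100) × (60 - 7.5) = 46.2°Rø.

46.2°Rø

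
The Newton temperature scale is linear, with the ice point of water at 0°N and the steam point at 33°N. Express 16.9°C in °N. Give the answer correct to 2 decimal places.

5.58°N

Linearly onto the Newton scale: 0 + (16.9000 / 100) × (33 - 0) = 5.58°N.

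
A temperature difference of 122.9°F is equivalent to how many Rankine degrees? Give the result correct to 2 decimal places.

122.90°R

Fahrenheit and Rankine degrees are the same size, so the interval is unchanged: 122.90.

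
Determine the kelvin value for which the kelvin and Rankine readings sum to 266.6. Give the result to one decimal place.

Let K be the kelvin reading. The Rankine reading is R = 1.8·K.
Require K + R = 266.6: (2.8)·K = 266.6.
K = (266.6) / (2.8) = 95.2.

95.2 K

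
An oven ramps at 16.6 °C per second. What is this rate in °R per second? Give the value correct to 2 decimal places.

29.88 °R/second

The quantity depends on a temperature interval, so only the ratio of degree sizes applies; the offset between the scales is irrelevant.
A change of 1°C is a change of 1.8°R, so 16.6 × 1.8 = 29.88.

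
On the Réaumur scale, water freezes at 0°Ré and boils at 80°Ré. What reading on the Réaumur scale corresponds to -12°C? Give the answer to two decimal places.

Linearly onto the Réaumur scale: 0 + (-12.0000 / 100) × (80 - 0) = -9.60°Ré.

-9.60°Ré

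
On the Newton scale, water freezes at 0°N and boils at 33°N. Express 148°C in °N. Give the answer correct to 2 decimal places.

Linearly onto the Newton scale: 0 + (148.0000 / 100) × (33 - 0) = 48.84°N.

48.84°N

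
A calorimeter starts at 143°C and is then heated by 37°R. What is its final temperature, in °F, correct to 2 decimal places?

326.40°F

The 37°R change is an interval, so only the factor 5/9 applies: +37 × 5/9 = +20.5556°C.
Final Celsius temperature: 143.0000 + 20.5556 = 163.5556°C.
In Fahrenheit: 163.5556 × 1.8 + 32 = 326.40°F.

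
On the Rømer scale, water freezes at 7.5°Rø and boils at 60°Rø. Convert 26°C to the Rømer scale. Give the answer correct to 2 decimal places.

Linearly onto the Rømer scale: 7.5 + (26.0000 / 100) × (60 - 7.5) = 21.15°Rø.

21.15°Rø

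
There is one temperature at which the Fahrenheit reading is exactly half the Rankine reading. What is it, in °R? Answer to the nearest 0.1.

919.3°R

Let R be the Rankine reading. The Fahrenheit reading is F = 1·R - 459.67.
Require F = 0.5·R: 1·R - 459.67 = 0.5·R.
(0.5)·R = 459.67  ⇒  R = 919.3.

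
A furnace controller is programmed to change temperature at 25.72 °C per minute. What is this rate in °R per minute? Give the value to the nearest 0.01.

46.30 °R/minute

The quantity depends on a temperature interval, so only the ratio of degree sizes applies; the offset between the scales is irrelevant.
A change of 1°C is a change of 1.8°R, so 25.72 × 1.8 = 46.30.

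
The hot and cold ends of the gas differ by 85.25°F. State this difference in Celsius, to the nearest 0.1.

Only the scale ratio 5/9 matters for a change in temperature.
85.25 × 5/9 = 47.4.

47.4°C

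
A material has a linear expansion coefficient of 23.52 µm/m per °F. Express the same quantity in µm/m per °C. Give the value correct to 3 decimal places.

42.336 µm/m per °C

The quantity depends on a temperature interval, so only the ratio of degree sizes applies; the offset between the scales is irrelevant.
A change of 1°C is a change of 1.8°F, so per °C the value is 23.52 × 1.8 = 42.336.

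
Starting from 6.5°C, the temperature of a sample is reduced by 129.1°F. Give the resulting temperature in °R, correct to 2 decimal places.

374.27°R

The 129.1°F change is an interval, so only the factor 5/9 applies: -129.1 × 5/9 = -71.7222°C.
Final Celsius temperature: 6.5000 - 71.7222 = -65.2222°C.
In Rankine: -65.2222 × 1.8 + 491.67 = 374.27°R.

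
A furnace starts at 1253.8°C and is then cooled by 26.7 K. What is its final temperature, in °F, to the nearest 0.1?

The 26.7 K change is an interval; Kelvin and Celsius degrees are the same size, so ΔC = -26.7°C.
Final Celsius temperature: 1253.8000 - 26.7000 = 1227.1000°C.
In Fahrenheit: 1227.1000 × 1.8 + 32 = 2240.8°F.

2240.8°F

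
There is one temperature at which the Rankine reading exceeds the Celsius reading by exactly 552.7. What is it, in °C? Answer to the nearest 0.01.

76.29°C

Let C be the Celsius reading. The Rankine reading is R = 1.8·C + 491.67.
Require R - C = 552.7: (0.8)·C + 491.67 = 552.7.
C = (552.7 - 491.67) / (0.8) = 76.29.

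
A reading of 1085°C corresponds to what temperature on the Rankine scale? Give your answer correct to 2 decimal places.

2444.67°R

In Rankine: 1085.0000 × 1.8 + 491.67 = 2444.67°R.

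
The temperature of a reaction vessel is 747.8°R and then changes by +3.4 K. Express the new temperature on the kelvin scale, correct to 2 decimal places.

Initial temperature in Celsius: (747.8 - 491.67) × 5/9 = 142.2944°C.
The 3.4 K change is an interval; Kelvin and Celsius degrees are the same size, so ΔC = +3.4°C.
Final Celsius temperature: 142.2944 + 3.4000 = 145.6944°C.
In kelvin: 145.6944 + 273.15 = 418.84 K.

418.84 K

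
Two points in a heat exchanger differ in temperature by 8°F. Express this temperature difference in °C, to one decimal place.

For a temperature interval the offset drops out; only the factor 5/9 applies.
8 × 5/9 = 4.4.

4.4°C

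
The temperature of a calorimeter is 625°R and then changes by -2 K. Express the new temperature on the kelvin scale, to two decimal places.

Initial temperature in Celsius: (625 - 491.67) × 5/9 = 74.0722°C.
The 2 K change is an interval; Kelvin and Celsius degrees are the same size, so ΔC = -2°C.
Final Celsius temperature: 74.0722 - 2.0000 = 72.0722°C.
In kelvin: 72.0722 + 273.15 = 345.22 K.

345.22 K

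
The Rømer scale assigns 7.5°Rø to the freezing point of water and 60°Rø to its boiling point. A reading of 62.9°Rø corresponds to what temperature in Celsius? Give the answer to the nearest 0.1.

Linear interpolation between the fixed points: C = (62.9 - 7.5) × 100 / (60 - 7.5) = 105.5238°C.

105.5°C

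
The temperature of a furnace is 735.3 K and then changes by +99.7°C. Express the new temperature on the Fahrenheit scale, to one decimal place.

Initial temperature in Celsius: 735.3 - 273.15 = 462.1500°C.
Final Celsius temperature: 462.1500 + 99.7000 = 561.8500°C.
In Fahrenheit: 561.8500 × 1.8 + 32 = 1043.3°F.

1043.3°F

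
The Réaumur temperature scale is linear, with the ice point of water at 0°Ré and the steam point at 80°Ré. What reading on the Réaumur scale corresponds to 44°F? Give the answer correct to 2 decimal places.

5.33°Ré

First in Celsius: (44 - 32) × 5/9 = 6.6667°C.
Linearly onto the Réaumur scale: 0 + (6.6667 / 100) × (80 - 0) = 5.33°Ré.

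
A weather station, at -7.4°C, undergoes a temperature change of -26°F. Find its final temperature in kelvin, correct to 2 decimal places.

The 26°F change is an interval, so only the factor 5/9 applies: -26 × 5/9 = -14.4444°C.
Final Celsius temperature: -7.4000 - 14.4444 = -21.8444°C.
In kelvin: -21.8444 + 273.15 = 251.31 K.

251.31 K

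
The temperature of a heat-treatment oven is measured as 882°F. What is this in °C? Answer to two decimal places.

472.22°C

In Celsius: (882 - 32) × 5/9 = 472.2222°C.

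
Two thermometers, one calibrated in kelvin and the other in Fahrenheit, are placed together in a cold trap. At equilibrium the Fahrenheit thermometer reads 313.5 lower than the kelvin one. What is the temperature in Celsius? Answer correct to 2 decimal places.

-90.44°C

Let x be the kelvin reading; then the Fahrenheit reading is 1.8·x - 459.67.
(1.8·x - 459.67) - x = -313.5  ⇒  (0.8)·x = 146.17  ⇒  x = 182.7125 K.
In Celsius: 182.7125 - 273.15 = -90.44°C.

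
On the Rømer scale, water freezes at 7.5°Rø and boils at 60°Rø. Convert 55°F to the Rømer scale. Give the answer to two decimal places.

First in Celsius: (55 - 32) × 5/9 = 12.7778°C.
Linearly onto the Rømer scale: 7.5 + (12.7778 / 100) × (60 - 7.5) = 14.21°Rø.

14.21°Rø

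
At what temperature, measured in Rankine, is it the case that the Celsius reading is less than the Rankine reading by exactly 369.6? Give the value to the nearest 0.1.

Let R be the Rankine reading. The Celsius reading is C = 5/9·R - 273.15.
Require C - R = -369.6: (-4/9)·R - 273.15 = -369.6.
R = (-369.6 + 273.15) / (-4/9) = 217.0.

217.0°R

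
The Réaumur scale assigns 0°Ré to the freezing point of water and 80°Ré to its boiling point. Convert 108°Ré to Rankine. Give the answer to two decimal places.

734.67°R

Linear interpolation between the fixed points: C = (108 - 0) × 100 / (80 - 0) = 135.0000°C.
Then 135.0000 × 1.8 + 491.67 = 734.67°R.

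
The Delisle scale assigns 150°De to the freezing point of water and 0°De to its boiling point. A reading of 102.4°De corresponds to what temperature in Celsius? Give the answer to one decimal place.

Linear interpolation between the fixed points: C = (102.4 - 150) × 100 / (0 - 150) = 31.7333°C.

31.7°C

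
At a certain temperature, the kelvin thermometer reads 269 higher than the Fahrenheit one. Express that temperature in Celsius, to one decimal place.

Let x be the Fahrenheit reading; then the kelvin reading is 5/9·x + 255.372.
(5/9·x + 255.372) - x = 269  ⇒  (-4/9)·x = 13.6278  ⇒  x = -30.6625°F.
In Celsius: (-30.6625 - 32) × 5/9 = -34.8°C.

-34.8°C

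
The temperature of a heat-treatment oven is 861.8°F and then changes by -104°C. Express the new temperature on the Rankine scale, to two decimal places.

Initial temperature in Celsius: (861.8 - 32) × 5/9 = 461.0000°C.
Final Celsius temperature: 461.0000 - 104.0000 = 357.0000°C.
In Rankine: 357.0000 × 1.8 + 491.67 = 1134.27°R.

1134.27°R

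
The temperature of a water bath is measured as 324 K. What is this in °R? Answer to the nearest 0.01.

In Celsius: 324 - 273.15 = 50.8500°C.
In Rankine: 50.8500 × 1.8 + 491.67 = 583.20°R.

583.20°R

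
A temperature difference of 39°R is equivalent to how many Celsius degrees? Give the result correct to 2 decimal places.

Only the scale ratio 5/9 matters for a change in temperature.
39 × 5/9 = 21.67.

21.67°C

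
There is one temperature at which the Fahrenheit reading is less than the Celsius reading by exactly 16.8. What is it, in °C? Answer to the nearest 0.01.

Let C be the Celsius reading. The Fahrenheit reading is F = 1.8·C + 32.
Require F - C = -16.8: (0.8)·C + 32 = -16.8.
C = (-16.8 - 32) / (0.8) = -61.00.

-61.00°C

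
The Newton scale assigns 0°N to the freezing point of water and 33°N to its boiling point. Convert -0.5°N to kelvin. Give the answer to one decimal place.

Linear interpolation between the fixed points: C = (-0.5 - 0) × 100 / (33 - 0) = -1.5152°C.
Then -1.5152 + 273.15 = 271.6 K.

271.6 K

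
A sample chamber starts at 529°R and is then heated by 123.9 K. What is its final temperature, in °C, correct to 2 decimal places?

144.64°C

Initial temperature in Celsius: (529 - 491.67) × 5/9 = 20.7389°C.
The 123.9 K change is an interval; Kelvin and Celsius degrees are the same size, so ΔC = +123.9°C.
Final Celsius temperature: 20.7389 + 123.9000 = 144.6389°C.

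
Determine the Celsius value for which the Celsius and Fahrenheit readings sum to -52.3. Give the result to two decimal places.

Let C be the Celsius reading. The Fahrenheit reading is F = 1.8·C + 32.
Require C + F = -52.3: (2.8)·C + 32 = -52.3.
C = (-52.3 - 32) / (2.8) = -30.11.

-30.11°C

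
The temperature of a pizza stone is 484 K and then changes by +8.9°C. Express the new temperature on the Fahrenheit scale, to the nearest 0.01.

427.55°F

Initial temperature in Celsius: 484 - 273.15 = 210.8500°C.
Final Celsius temperature: 210.8500 + 8.9000 = 219.7500°C.
In Fahrenheit: 219.7500 × 1.8 + 32 = 427.55°F.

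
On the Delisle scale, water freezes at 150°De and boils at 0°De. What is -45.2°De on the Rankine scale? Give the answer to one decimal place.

Linear interpolation between the fixed points: C = (-45.2 - 150) × 100 / (0 - 150) = 130.1333°C.
Then 130.1333 × 1.8 + 491.67 = 725.9°R.

725.9°R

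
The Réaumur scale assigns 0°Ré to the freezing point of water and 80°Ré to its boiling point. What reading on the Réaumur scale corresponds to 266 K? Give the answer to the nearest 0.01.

-5.72°Ré

First in Celsius: 266 - 273.15 = -7.1500°C.
Linearly onto the Réaumur scale: 0 + (-7.1500 / 100) × (80 - 0) = -5.72°Ré.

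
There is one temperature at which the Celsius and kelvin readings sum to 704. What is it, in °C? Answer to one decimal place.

215.4°C

Let C be the Celsius reading. The kelvin reading is K = 1·C + 273.15.
Require C + K = 704: (2)·C + 273.15 = 704.
C = (704 - 273.15) / (2) = 215.4.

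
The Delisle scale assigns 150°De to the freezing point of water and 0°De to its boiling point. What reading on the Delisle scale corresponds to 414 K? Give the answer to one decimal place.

First in Celsius: 414 - 273.15 = 140.8500°C.
Linearly onto the Delisle scale: 150 + (140.8500 / 100) × (0 - 150) = -61.3°De.

-61.3°De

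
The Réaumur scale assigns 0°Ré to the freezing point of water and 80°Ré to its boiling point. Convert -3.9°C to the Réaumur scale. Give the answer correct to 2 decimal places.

-3.12°Ré

Linearly onto the Réaumur scale: 0 + (-3.9000 / 100) × (80 - 0) = -3.12°Ré.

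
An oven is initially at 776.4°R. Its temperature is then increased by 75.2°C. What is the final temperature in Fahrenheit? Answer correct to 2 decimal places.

Initial temperature in Celsius: (776.4 - 491.67) × 5/9 = 158.1833°C.
Final Celsius temperature: 158.1833 + 75.2000 = 233.3833°C.
In Fahrenheit: 233.3833 × 1.8 + 32 = 452.09°F.

452.09°F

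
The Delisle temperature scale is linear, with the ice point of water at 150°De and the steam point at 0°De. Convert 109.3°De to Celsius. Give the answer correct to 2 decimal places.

27.13°C

Linear interpolation between the fixed points: C = (109.3 - 150) × 100 / (0 - 150) = 27.1333°C.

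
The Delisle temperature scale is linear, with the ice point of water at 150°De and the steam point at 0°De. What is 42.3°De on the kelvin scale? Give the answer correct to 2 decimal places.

Linear interpolation between the fixed points: C = (42.3 - 150) × 100 / (0 - 150) = 71.8000°C.
Then 71.8000 + 273.15 = 344.95 K.

344.95 K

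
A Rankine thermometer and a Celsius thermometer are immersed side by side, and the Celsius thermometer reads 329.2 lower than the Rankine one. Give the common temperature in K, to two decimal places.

70.06 K

Let x be the Rankine reading; then the Celsius reading is 5/9·x - 273.15.
(5/9·x - 273.15) - x = -329.2  ⇒  (-4/9)·x = -56.05  ⇒  x = 126.1125°R.
In Celsius: (126.1125 - 491.67) × 5/9 = -203.0875°C.
In kelvin: -203.0875 + 273.15 = 70.06 K.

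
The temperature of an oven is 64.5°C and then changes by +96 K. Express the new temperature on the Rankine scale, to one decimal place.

780.6°R

The 96 K change is an interval; Kelvin and Celsius degrees are the same size, so ΔC = +96°C.
Final Celsius temperature: 64.5000 + 96.0000 = 160.5000°C.
In Rankine: 160.5000 × 1.8 + 491.67 = 780.6°R.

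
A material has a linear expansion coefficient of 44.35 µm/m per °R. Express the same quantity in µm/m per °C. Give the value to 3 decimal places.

The quantity depends on a temperature interval, so only the ratio of degree sizes applies; the offset between the scales is irrelevant.
A change of 1°C is a change of 1.8°R, so per °C the value is 44.35 × 1.8 = 79.830.

79.830 µm/m per °C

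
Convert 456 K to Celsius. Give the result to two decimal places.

182.85°C

In Celsius: 456 - 273.15 = 182.8500°C.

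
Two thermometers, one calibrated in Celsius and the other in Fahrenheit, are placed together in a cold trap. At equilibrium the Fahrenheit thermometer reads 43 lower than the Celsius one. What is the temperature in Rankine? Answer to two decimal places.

Let x be the Celsius reading; then the Fahrenheit reading is 1.8·x + 32.
(1.8·x + 32) - x = -43  ⇒  (0.8)·x = -75  ⇒  x = -93.7500°C.
In Rankine: -93.7500 × 1.8 + 491.67 = 322.92°R.

322.92°R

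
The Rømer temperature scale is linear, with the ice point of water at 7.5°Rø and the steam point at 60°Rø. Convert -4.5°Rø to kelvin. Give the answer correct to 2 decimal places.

250.29 K

Linear interpolation between the fixed points: C = (-4.5 - 7.5) × 100 / (60 - 7.5) = -22.8571°C.
Then -22.8571 + 273.15 = 250.29 K.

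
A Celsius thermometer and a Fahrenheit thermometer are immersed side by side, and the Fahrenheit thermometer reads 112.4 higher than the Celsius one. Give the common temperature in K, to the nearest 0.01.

373.65 K

Let x be the Celsius reading; then the Fahrenheit reading is 1.8·x + 32.
(1.8·x + 32) - x = 112.4  ⇒  (0.8)·x = 80.4  ⇒  x = 100.5000°C.
In kelvin: 100.5000 + 273.15 = 373.65 K.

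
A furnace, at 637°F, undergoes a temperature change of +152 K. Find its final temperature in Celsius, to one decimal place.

488.1°C

Initial temperature in Celsius: (637 - 32) × 5/9 = 336.1111°C.
The 152 K change is an interval; Kelvin and Celsius degrees are the same size, so ΔC = +152°C.
Final Celsius temperature: 336.1111 + 152.0000 = 488.1111°C.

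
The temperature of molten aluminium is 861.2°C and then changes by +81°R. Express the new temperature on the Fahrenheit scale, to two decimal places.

1663.16°F

The 81°R change is an interval, so only the factor 5/9 applies: +81 × 5/9 = +45.0000°C.
Final Celsius temperature: 861.2000 + 45.0000 = 906.2000°C.
In Fahrenheit: 906.2000 × 1.8 + 32 = 1663.16°F.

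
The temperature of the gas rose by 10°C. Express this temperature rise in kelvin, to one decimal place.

10.0 K

Celsius and kelvin degrees are the same size, so the interval is unchanged: 10.0.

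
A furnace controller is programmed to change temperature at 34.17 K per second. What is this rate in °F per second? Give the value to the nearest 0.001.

61.506 °F/second

The quantity depends on a temperature interval, so only the ratio of degree sizes applies; the offset between the scales is irrelevant.
A change of 1 K is a change of 1.8°F, so 34.17 × 1.8 = 61.506.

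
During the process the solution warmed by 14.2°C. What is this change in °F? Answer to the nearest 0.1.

Only the scale ratio 1.8 matters for a change in temperature.
14.2 × 1.8 = 25.6.

25.6°F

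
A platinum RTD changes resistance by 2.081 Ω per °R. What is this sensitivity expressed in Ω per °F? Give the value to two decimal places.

The quantity depends on a temperature interval, so only the ratio of degree sizes applies; the offset between the scales is irrelevant.
A change of 1°F is a change of 1°R, so per °F the value is 2.081 × 1 = 2.08.

2.08 Ω per °F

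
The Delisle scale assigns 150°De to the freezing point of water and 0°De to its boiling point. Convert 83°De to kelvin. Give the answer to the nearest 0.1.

Linear interpolation between the fixed points: C = (83 - 150) × 100 / (0 - 150) = 44.6667°C.
Then 44.6667 + 273.15 = 317.8 K.

317.8 K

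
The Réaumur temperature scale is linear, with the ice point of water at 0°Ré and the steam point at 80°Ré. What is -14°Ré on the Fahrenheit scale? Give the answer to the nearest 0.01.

Linear interpolation between the fixed points: C = (-14 - 0) × 100 / (80 - 0) = -17.5000°C.
Then -17.5000 × 1.8 + 32 = 0.50°F.

0.50°F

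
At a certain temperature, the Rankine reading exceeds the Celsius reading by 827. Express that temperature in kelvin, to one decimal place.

Let x be the Celsius reading; then the Rankine reading is 1.8·x + 491.67.
(1.8·x + 491.67) - x = 827  ⇒  (0.8)·x = 335.33  ⇒  x = 419.1625°C.
In kelvin: 419.1625 + 273.15 = 692.3 K.

692.3 K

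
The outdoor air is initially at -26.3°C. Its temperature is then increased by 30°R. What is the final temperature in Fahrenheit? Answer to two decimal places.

14.66°F

The 30°R change is an interval, so only the factor 5/9 applies: +30 × 5/9 = +16.6667°C.
Final Celsius temperature: -26.3000 + 16.6667 = -9.6333°C.
In Fahrenheit: -9.6333 × 1.8 + 32 = 14.66°F.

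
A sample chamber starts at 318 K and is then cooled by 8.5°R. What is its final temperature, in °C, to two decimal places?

Initial temperature in Celsius: 318 - 273.15 = 44.8500°C.
The 8.5°R change is an interval, so only the factor 5/9 applies: -8.5 × 5/9 = -4.7222°C.
Final Celsius temperature: 44.8500 - 4.7222 = 40.1278°C.

40.13°C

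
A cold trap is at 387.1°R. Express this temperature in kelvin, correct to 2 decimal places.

In Celsius: (387.1 - 491.67) × 5/9 = -58.0944°C.
In kelvin: -58.0944 + 273.15 = 215.06 K.

215.06 K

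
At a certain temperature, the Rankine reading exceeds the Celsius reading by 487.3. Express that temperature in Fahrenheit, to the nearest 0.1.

Let x be the Celsius reading; then the Rankine reading is 1.8·x + 491.67.
(1.8·x + 491.67) - x = 487.3  ⇒  (0.8)·x = -4.37  ⇒  x = -5.4625°C.
In Fahrenheit: -5.4625 × 1.8 + 32 = 22.2°F.

22.2°F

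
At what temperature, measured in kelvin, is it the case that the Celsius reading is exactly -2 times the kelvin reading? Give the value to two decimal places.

Let K be the kelvin reading. The Celsius reading is C = 1·K - 273.15.
Require C = -2·K: 1·K - 273.15 = -2·K.
(3)·K = 273.15  ⇒  K = 91.05.

91.05 K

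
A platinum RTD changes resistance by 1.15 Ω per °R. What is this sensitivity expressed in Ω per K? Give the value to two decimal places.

2.07 Ω per K

The quantity depends on a temperature interval, so only the ratio of degree sizes applies; the offset between the scales is irrelevant.
A change of 1 K is a change of 1.8°R, so per K the value is 1.15 × 1.8 = 2.07.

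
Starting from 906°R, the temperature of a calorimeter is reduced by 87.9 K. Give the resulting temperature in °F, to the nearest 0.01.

Initial temperature in Celsius: (906 - 491.67) × 5/9 = 230.1833°C.
The 87.9 K change is an interval; Kelvin and Celsius degrees are the same size, so ΔC = -87.9°C.
Final Celsius temperature: 230.1833 - 87.9000 = 142.2833°C.
In Fahrenheit: 142.2833 × 1.8 + 32 = 288.11°F.

288.11°F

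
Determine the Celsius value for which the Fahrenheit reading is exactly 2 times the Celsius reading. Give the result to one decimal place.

Let C be the Celsius reading. The Fahrenheit reading is F = 1.8·C + 32.
Require F = 2·C: 1.8·C + 32 = 2·C.
(-0.2)·C = -32  ⇒  C = 160.0.

160.0°C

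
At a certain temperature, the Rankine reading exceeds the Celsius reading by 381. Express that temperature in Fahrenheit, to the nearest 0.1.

-217.0°F

Let x be the Celsius reading; then the Rankine reading is 1.8·x + 491.67.
(1.8·x + 491.67) - x = 381  ⇒  (0.8)·x = -110.67  ⇒  x = -138.3375°C.
In Fahrenheit: -138.3375 × 1.8 + 32 = -217.0°F.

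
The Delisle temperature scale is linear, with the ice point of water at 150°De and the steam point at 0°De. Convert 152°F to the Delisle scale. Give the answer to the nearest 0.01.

50.00°De

First in Celsius: (152 - 32) × 5/9 = 66.6667°C.
Linearly onto the Delisle scale: 150 + (66.6667 / 100) × (0 - 150) = 50.00°De.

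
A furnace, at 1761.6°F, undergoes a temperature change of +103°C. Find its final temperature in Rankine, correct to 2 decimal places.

2406.67°R

Initial temperature in Celsius: (1761.6 - 32) × 5/9 = 960.8889°C.
Final Celsius temperature: 960.8889 + 103.0000 = 1063.8889°C.
In Rankine: 1063.8889 × 1.8 + 491.67 = 2406.67°R.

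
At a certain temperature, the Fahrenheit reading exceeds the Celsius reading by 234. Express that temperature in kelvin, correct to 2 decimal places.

Let x be the Celsius reading; then the Fahrenheit reading is 1.8·x + 32.
(1.8·x + 32) - x = 234  ⇒  (0.8)·x = 202  ⇒  x = 252.5000°C.
In kelvin: 252.5000 + 273.15 = 525.65 K.

525.65 K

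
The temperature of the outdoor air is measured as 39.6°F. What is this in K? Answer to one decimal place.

In Celsius: (39.6 - 32) × 5/9 = 4.2222°C.
In kelvin: 4.2222 + 273.15 = 277.4 K.

277.4 K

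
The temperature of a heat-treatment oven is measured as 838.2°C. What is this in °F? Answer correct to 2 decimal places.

In Fahrenheit: 838.2000 × 1.8 + 32 = 1540.76°F.

1540.76°F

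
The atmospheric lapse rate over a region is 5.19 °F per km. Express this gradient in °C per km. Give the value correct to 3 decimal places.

2.883 °C/km

The quantity depends on a temperature interval, so only the ratio of degree sizes applies; the offset between the scales is irrelevant.
A change of 1°F is a change of 5/9°C, so 5.19 × 5/9 = 2.883.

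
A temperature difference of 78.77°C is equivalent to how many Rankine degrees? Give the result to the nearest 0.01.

An interval of 1°C corresponds to 1.8°R.
78.77 × 1.8 = 141.79.

141.79°R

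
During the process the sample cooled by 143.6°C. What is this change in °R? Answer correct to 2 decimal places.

Only the scale ratio 1.8 matters for a change in temperature.
143.6 × 1.8 = 258.48.

258.48°R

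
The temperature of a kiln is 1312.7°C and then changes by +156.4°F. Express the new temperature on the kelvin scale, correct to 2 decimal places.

The 156.4°F change is an interval, so only the factor 5/9 applies: +156.4 × 5/9 = +86.8889°C.
Final Celsius temperature: 1312.7000 + 86.8889 = 1399.5889°C.
In kelvin: 1399.5889 + 273.15 = 1672.74 K.

1672.74 K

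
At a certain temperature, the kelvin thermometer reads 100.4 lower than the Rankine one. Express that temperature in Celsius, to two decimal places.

Let x be the Rankine reading; then the kelvin reading is 5/9·x.
(5/9·x) - x = -100.4  ⇒  (-4/9)·x = -100.4  ⇒  x = 225.9000°R.
In Celsius: (225.9 - 491.67) × 5/9 = -147.65°C.

-147.65°C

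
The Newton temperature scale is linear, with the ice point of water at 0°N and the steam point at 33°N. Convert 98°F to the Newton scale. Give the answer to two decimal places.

First in Celsius: (98 - 32) × 5/9 = 36.6667°C.
Linearly onto the Newton scale: 0 + (36.6667 / 100) × (33 - 0) = 12.10°N.

12.10°N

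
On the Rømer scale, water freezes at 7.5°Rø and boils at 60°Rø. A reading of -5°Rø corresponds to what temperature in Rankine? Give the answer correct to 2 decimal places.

448.81°R

Linear interpolation between the fixed points: C = (-5 - 7.5) × 100 / (60 - 7.5) = -23.8095°C.
Then -23.8095 × 1.8 + 491.67 = 448.81°R.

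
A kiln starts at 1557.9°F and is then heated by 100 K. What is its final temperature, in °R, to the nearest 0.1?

2197.6°R

Initial temperature in Celsius: (1557.9 - 32) × 5/9 = 847.7222°C.
The 100 K change is an interval; Kelvin and Celsius degrees are the same size, so ΔC = +100°C.
Final Celsius temperature: 847.7222 + 100.0000 = 947.7222°C.
In Rankine: 947.7222 × 1.8 + 491.67 = 2197.6°R.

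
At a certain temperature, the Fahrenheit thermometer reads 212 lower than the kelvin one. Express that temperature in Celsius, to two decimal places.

Let x be the kelvin reading; then the Fahrenheit reading is 1.8·x - 459.67.
(1.8·x - 459.67) - x = -212  ⇒  (0.8)·x = 247.67  ⇒  x = 309.5875 K.
In Celsius: 309.5875 - 273.15 = 36.44°C.

36.44°C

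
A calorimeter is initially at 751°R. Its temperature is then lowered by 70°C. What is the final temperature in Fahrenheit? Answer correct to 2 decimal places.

165.33°F

Initial temperature in Celsius: (751 - 491.67) × 5/9 = 144.0722°C.
Final Celsius temperature: 144.0722 - 70.0000 = 74.0722°C.
In Fahrenheit: 74.0722 × 1.8 + 32 = 165.33°F.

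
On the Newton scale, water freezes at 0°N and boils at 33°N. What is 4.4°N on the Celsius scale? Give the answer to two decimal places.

13.33°C

Linear interpolation between the fixed points: C = (4.4 - 0) × 100 / (33 - 0) = 13.3333°C.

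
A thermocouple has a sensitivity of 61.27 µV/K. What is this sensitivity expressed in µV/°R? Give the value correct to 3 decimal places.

34.039 µV/°R

Since only a temperature interval is involved, the additive offset between the scales drops out.
A change of 1°R is a change of 5/9 K, so per °R the value is 61.27 × 5/9 = 34.039.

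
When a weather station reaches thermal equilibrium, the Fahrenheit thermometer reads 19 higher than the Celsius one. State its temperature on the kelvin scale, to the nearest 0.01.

256.90 K

Let x be the Celsius reading; then the Fahrenheit reading is 1.8·x + 32.
(1.8·x + 32) - x = 19  ⇒  (0.8)·x = -13  ⇒  x = -16.2500°C.
In kelvin: -16.2500 + 273.15 = 256.90 K.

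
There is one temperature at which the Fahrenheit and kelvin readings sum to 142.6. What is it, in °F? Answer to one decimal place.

-72.5°F

Let F be the Fahrenheit reading. The kelvin reading is K = 5/9·F + 255.372.
Require F + K = 142.6: (14/9)·F + 255.372 = 142.6.
F = (142.6 - 255.372) / (14/9) = -72.5.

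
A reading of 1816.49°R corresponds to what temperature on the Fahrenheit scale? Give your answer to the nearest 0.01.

1356.82°F

In Celsius: (1816.49 - 491.67) × 5/9 = 736.0111°C.
In Fahrenheit: 736.0111 × 1.8 + 32 = 1356.82°F.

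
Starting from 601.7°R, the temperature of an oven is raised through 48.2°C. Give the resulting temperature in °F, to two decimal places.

Initial temperature in Celsius: (601.7 - 491.67) × 5/9 = 61.1278°C.
Final Celsius temperature: 61.1278 + 48.2000 = 109.3278°C.
In Fahrenheit: 109.3278 × 1.8 + 32 = 228.79°F.

228.79°F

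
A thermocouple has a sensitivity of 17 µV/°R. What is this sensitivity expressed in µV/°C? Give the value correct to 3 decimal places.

30.600 µV/°C

Since only a temperature interval is involved, the additive offset between the scales drops out.
A change of 1°C is a change of 1.8°R, so per °C the value is 17 × 1.8 = 30.600.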